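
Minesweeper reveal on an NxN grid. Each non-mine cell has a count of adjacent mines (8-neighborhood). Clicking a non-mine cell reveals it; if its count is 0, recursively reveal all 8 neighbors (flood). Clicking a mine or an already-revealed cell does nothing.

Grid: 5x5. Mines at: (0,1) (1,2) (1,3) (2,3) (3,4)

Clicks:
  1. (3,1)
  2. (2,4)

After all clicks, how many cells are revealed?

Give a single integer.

Click 1 (3,1) count=0: revealed 13 new [(1,0) (1,1) (2,0) (2,1) (2,2) (3,0) (3,1) (3,2) (3,3) (4,0) (4,1) (4,2) (4,3)] -> total=13
Click 2 (2,4) count=3: revealed 1 new [(2,4)] -> total=14

Answer: 14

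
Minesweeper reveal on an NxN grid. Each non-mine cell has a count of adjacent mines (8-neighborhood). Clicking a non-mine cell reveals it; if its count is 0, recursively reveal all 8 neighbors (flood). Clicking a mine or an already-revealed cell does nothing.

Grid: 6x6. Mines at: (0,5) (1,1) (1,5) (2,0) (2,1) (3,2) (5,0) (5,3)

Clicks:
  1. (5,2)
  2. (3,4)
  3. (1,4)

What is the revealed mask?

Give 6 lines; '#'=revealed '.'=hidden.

Click 1 (5,2) count=1: revealed 1 new [(5,2)] -> total=1
Click 2 (3,4) count=0: revealed 11 new [(2,3) (2,4) (2,5) (3,3) (3,4) (3,5) (4,3) (4,4) (4,5) (5,4) (5,5)] -> total=12
Click 3 (1,4) count=2: revealed 1 new [(1,4)] -> total=13

Answer: ......
....#.
...###
...###
...###
..#.##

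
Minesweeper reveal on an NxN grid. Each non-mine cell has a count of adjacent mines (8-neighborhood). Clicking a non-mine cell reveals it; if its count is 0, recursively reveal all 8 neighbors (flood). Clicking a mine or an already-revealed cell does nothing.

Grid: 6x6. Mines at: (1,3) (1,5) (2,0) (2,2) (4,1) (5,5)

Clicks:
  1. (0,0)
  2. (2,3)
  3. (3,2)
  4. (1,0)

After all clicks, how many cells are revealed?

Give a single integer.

Click 1 (0,0) count=0: revealed 6 new [(0,0) (0,1) (0,2) (1,0) (1,1) (1,2)] -> total=6
Click 2 (2,3) count=2: revealed 1 new [(2,3)] -> total=7
Click 3 (3,2) count=2: revealed 1 new [(3,2)] -> total=8
Click 4 (1,0) count=1: revealed 0 new [(none)] -> total=8

Answer: 8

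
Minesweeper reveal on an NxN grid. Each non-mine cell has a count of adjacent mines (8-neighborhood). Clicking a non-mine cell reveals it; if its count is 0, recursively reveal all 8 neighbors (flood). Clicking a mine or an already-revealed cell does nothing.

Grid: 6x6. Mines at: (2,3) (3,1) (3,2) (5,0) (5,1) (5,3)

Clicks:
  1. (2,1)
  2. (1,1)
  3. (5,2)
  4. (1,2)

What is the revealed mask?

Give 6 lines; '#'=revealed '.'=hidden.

Click 1 (2,1) count=2: revealed 1 new [(2,1)] -> total=1
Click 2 (1,1) count=0: revealed 22 new [(0,0) (0,1) (0,2) (0,3) (0,4) (0,5) (1,0) (1,1) (1,2) (1,3) (1,4) (1,5) (2,0) (2,2) (2,4) (2,5) (3,4) (3,5) (4,4) (4,5) (5,4) (5,5)] -> total=23
Click 3 (5,2) count=2: revealed 1 new [(5,2)] -> total=24
Click 4 (1,2) count=1: revealed 0 new [(none)] -> total=24

Answer: ######
######
###.##
....##
....##
..#.##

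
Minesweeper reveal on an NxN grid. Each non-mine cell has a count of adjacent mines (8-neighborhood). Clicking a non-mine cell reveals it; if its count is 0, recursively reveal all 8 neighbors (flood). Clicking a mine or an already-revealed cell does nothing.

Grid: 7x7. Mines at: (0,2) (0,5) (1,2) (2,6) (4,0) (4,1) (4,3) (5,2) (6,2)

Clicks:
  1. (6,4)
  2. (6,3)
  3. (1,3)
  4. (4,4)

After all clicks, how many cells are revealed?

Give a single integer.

Answer: 15

Derivation:
Click 1 (6,4) count=0: revealed 14 new [(3,4) (3,5) (3,6) (4,4) (4,5) (4,6) (5,3) (5,4) (5,5) (5,6) (6,3) (6,4) (6,5) (6,6)] -> total=14
Click 2 (6,3) count=2: revealed 0 new [(none)] -> total=14
Click 3 (1,3) count=2: revealed 1 new [(1,3)] -> total=15
Click 4 (4,4) count=1: revealed 0 new [(none)] -> total=15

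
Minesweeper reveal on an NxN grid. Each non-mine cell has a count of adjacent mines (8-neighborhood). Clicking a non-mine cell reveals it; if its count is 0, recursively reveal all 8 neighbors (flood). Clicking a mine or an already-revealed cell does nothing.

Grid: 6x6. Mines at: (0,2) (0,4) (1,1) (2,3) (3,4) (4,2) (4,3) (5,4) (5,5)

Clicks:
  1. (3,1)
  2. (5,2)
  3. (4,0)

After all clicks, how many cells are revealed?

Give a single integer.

Answer: 9

Derivation:
Click 1 (3,1) count=1: revealed 1 new [(3,1)] -> total=1
Click 2 (5,2) count=2: revealed 1 new [(5,2)] -> total=2
Click 3 (4,0) count=0: revealed 7 new [(2,0) (2,1) (3,0) (4,0) (4,1) (5,0) (5,1)] -> total=9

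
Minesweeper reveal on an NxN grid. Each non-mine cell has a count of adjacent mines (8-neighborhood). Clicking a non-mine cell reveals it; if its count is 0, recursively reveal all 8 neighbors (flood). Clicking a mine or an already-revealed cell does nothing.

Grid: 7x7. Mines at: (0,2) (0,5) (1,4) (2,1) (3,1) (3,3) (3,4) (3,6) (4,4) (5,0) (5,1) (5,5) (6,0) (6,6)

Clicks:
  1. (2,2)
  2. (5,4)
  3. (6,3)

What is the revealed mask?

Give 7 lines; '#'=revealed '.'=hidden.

Click 1 (2,2) count=3: revealed 1 new [(2,2)] -> total=1
Click 2 (5,4) count=2: revealed 1 new [(5,4)] -> total=2
Click 3 (6,3) count=0: revealed 5 new [(5,2) (5,3) (6,2) (6,3) (6,4)] -> total=7

Answer: .......
.......
..#....
.......
.......
..###..
..###..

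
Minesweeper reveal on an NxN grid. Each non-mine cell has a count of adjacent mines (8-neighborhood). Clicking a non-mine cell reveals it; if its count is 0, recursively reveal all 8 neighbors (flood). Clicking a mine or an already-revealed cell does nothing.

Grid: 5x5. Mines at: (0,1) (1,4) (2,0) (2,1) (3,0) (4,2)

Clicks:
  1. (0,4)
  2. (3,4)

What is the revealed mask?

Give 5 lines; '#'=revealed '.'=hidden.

Click 1 (0,4) count=1: revealed 1 new [(0,4)] -> total=1
Click 2 (3,4) count=0: revealed 6 new [(2,3) (2,4) (3,3) (3,4) (4,3) (4,4)] -> total=7

Answer: ....#
.....
...##
...##
...##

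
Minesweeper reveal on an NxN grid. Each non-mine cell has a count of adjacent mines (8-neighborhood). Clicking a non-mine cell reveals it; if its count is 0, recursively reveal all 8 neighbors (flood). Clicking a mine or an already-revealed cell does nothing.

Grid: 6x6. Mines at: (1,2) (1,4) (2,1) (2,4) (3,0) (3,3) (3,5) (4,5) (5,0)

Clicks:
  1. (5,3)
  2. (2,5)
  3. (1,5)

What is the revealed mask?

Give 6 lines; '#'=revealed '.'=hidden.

Answer: ......
.....#
.....#
......
.####.
.####.

Derivation:
Click 1 (5,3) count=0: revealed 8 new [(4,1) (4,2) (4,3) (4,4) (5,1) (5,2) (5,3) (5,4)] -> total=8
Click 2 (2,5) count=3: revealed 1 new [(2,5)] -> total=9
Click 3 (1,5) count=2: revealed 1 new [(1,5)] -> total=10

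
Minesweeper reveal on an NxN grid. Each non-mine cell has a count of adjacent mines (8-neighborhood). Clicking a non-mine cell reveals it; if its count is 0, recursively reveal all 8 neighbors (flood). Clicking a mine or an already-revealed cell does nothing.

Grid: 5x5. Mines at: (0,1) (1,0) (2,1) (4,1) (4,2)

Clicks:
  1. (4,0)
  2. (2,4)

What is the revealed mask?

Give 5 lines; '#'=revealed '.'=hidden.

Click 1 (4,0) count=1: revealed 1 new [(4,0)] -> total=1
Click 2 (2,4) count=0: revealed 14 new [(0,2) (0,3) (0,4) (1,2) (1,3) (1,4) (2,2) (2,3) (2,4) (3,2) (3,3) (3,4) (4,3) (4,4)] -> total=15

Answer: ..###
..###
..###
..###
#..##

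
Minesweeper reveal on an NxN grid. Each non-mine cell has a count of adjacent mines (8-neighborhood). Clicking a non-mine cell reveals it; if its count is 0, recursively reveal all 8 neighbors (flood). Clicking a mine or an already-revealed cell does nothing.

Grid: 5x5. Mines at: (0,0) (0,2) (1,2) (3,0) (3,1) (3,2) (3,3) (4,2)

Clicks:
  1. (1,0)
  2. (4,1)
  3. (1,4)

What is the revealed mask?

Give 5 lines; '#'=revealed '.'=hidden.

Click 1 (1,0) count=1: revealed 1 new [(1,0)] -> total=1
Click 2 (4,1) count=4: revealed 1 new [(4,1)] -> total=2
Click 3 (1,4) count=0: revealed 6 new [(0,3) (0,4) (1,3) (1,4) (2,3) (2,4)] -> total=8

Answer: ...##
#..##
...##
.....
.#...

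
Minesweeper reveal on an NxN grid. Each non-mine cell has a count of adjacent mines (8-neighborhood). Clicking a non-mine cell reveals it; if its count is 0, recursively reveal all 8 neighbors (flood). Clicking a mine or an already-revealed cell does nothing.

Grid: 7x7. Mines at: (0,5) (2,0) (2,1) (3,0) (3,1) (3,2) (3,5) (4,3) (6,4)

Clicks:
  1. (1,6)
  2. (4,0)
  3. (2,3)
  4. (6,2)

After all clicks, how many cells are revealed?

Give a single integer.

Click 1 (1,6) count=1: revealed 1 new [(1,6)] -> total=1
Click 2 (4,0) count=2: revealed 1 new [(4,0)] -> total=2
Click 3 (2,3) count=1: revealed 1 new [(2,3)] -> total=3
Click 4 (6,2) count=0: revealed 10 new [(4,1) (4,2) (5,0) (5,1) (5,2) (5,3) (6,0) (6,1) (6,2) (6,3)] -> total=13

Answer: 13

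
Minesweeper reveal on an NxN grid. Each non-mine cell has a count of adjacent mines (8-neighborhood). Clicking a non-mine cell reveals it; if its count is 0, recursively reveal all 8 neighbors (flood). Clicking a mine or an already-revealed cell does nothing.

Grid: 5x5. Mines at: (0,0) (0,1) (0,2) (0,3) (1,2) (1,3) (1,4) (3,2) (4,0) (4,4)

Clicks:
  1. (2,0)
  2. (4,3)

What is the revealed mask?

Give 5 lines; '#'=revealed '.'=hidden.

Click 1 (2,0) count=0: revealed 6 new [(1,0) (1,1) (2,0) (2,1) (3,0) (3,1)] -> total=6
Click 2 (4,3) count=2: revealed 1 new [(4,3)] -> total=7

Answer: .....
##...
##...
##...
...#.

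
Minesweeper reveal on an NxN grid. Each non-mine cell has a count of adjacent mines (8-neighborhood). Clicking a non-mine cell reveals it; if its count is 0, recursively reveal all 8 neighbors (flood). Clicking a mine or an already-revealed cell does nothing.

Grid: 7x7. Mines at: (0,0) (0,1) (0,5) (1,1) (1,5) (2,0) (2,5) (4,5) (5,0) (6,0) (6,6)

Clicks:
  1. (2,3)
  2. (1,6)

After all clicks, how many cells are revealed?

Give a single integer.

Answer: 29

Derivation:
Click 1 (2,3) count=0: revealed 28 new [(0,2) (0,3) (0,4) (1,2) (1,3) (1,4) (2,1) (2,2) (2,3) (2,4) (3,1) (3,2) (3,3) (3,4) (4,1) (4,2) (4,3) (4,4) (5,1) (5,2) (5,3) (5,4) (5,5) (6,1) (6,2) (6,3) (6,4) (6,5)] -> total=28
Click 2 (1,6) count=3: revealed 1 new [(1,6)] -> total=29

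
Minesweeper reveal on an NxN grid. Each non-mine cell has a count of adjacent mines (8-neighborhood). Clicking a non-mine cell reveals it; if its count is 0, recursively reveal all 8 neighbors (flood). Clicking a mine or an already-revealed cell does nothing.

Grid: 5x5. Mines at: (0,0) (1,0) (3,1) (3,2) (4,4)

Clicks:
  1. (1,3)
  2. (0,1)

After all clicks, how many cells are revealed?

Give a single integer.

Click 1 (1,3) count=0: revealed 14 new [(0,1) (0,2) (0,3) (0,4) (1,1) (1,2) (1,3) (1,4) (2,1) (2,2) (2,3) (2,4) (3,3) (3,4)] -> total=14
Click 2 (0,1) count=2: revealed 0 new [(none)] -> total=14

Answer: 14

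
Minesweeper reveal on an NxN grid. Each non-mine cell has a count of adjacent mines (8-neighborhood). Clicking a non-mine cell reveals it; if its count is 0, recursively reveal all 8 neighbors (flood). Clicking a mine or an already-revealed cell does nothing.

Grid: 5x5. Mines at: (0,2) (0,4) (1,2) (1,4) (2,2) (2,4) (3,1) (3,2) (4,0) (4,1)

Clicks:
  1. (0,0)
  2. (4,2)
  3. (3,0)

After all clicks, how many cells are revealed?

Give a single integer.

Answer: 8

Derivation:
Click 1 (0,0) count=0: revealed 6 new [(0,0) (0,1) (1,0) (1,1) (2,0) (2,1)] -> total=6
Click 2 (4,2) count=3: revealed 1 new [(4,2)] -> total=7
Click 3 (3,0) count=3: revealed 1 new [(3,0)] -> total=8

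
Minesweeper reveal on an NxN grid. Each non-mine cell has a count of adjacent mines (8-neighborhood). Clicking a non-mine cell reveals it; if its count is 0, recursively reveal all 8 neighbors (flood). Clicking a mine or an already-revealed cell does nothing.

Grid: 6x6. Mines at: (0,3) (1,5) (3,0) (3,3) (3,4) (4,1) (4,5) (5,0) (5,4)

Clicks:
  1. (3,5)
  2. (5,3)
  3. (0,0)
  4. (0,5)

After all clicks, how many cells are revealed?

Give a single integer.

Answer: 12

Derivation:
Click 1 (3,5) count=2: revealed 1 new [(3,5)] -> total=1
Click 2 (5,3) count=1: revealed 1 new [(5,3)] -> total=2
Click 3 (0,0) count=0: revealed 9 new [(0,0) (0,1) (0,2) (1,0) (1,1) (1,2) (2,0) (2,1) (2,2)] -> total=11
Click 4 (0,5) count=1: revealed 1 new [(0,5)] -> total=12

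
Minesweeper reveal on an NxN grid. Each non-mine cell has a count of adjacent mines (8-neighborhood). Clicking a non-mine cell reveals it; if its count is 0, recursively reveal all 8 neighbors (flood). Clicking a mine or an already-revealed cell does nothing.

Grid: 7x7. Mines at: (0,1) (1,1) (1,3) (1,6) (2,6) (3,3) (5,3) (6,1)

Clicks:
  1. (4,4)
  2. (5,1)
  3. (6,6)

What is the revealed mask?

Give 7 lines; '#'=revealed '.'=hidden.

Answer: .......
.......
.......
....###
....###
.#..###
....###

Derivation:
Click 1 (4,4) count=2: revealed 1 new [(4,4)] -> total=1
Click 2 (5,1) count=1: revealed 1 new [(5,1)] -> total=2
Click 3 (6,6) count=0: revealed 11 new [(3,4) (3,5) (3,6) (4,5) (4,6) (5,4) (5,5) (5,6) (6,4) (6,5) (6,6)] -> total=13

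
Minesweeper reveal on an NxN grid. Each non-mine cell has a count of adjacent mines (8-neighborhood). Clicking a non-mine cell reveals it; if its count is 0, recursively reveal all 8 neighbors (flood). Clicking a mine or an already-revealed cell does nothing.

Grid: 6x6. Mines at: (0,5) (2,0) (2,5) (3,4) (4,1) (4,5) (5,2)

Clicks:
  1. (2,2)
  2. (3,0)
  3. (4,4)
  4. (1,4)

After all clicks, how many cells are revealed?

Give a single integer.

Answer: 19

Derivation:
Click 1 (2,2) count=0: revealed 17 new [(0,0) (0,1) (0,2) (0,3) (0,4) (1,0) (1,1) (1,2) (1,3) (1,4) (2,1) (2,2) (2,3) (2,4) (3,1) (3,2) (3,3)] -> total=17
Click 2 (3,0) count=2: revealed 1 new [(3,0)] -> total=18
Click 3 (4,4) count=2: revealed 1 new [(4,4)] -> total=19
Click 4 (1,4) count=2: revealed 0 new [(none)] -> total=19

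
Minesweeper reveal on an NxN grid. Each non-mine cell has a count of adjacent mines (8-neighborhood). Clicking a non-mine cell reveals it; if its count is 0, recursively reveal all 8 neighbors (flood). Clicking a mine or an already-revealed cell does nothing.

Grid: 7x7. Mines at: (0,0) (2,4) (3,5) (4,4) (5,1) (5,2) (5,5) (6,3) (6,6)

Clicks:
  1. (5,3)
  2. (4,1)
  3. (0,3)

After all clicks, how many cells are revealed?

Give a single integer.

Answer: 28

Derivation:
Click 1 (5,3) count=3: revealed 1 new [(5,3)] -> total=1
Click 2 (4,1) count=2: revealed 1 new [(4,1)] -> total=2
Click 3 (0,3) count=0: revealed 26 new [(0,1) (0,2) (0,3) (0,4) (0,5) (0,6) (1,0) (1,1) (1,2) (1,3) (1,4) (1,5) (1,6) (2,0) (2,1) (2,2) (2,3) (2,5) (2,6) (3,0) (3,1) (3,2) (3,3) (4,0) (4,2) (4,3)] -> total=28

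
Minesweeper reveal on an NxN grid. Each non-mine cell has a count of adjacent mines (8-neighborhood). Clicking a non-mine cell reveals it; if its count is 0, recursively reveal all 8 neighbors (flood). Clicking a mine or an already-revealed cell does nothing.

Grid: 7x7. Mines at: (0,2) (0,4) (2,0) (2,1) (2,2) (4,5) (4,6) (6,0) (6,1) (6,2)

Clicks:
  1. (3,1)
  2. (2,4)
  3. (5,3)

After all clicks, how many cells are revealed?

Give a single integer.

Click 1 (3,1) count=3: revealed 1 new [(3,1)] -> total=1
Click 2 (2,4) count=0: revealed 14 new [(0,5) (0,6) (1,3) (1,4) (1,5) (1,6) (2,3) (2,4) (2,5) (2,6) (3,3) (3,4) (3,5) (3,6)] -> total=15
Click 3 (5,3) count=1: revealed 1 new [(5,3)] -> total=16

Answer: 16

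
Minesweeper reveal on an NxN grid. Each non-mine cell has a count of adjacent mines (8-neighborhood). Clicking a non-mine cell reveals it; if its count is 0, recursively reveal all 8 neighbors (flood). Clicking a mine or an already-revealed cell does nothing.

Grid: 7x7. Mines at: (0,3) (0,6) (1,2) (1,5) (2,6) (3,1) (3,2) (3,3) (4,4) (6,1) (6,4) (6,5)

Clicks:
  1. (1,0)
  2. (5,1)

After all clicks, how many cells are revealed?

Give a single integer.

Answer: 7

Derivation:
Click 1 (1,0) count=0: revealed 6 new [(0,0) (0,1) (1,0) (1,1) (2,0) (2,1)] -> total=6
Click 2 (5,1) count=1: revealed 1 new [(5,1)] -> total=7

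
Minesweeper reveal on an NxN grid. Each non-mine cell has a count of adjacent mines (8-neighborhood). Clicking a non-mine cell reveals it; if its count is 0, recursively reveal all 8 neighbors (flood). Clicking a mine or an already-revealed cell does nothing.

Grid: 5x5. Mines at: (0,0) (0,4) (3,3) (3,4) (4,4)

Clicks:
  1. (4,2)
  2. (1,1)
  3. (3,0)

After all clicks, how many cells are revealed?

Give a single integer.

Click 1 (4,2) count=1: revealed 1 new [(4,2)] -> total=1
Click 2 (1,1) count=1: revealed 1 new [(1,1)] -> total=2
Click 3 (3,0) count=0: revealed 15 new [(0,1) (0,2) (0,3) (1,0) (1,2) (1,3) (2,0) (2,1) (2,2) (2,3) (3,0) (3,1) (3,2) (4,0) (4,1)] -> total=17

Answer: 17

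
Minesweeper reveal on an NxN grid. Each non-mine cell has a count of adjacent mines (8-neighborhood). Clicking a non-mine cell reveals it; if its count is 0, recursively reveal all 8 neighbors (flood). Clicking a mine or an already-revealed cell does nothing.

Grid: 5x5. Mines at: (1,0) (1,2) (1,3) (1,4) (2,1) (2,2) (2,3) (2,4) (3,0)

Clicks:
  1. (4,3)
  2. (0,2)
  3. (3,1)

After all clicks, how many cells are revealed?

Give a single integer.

Answer: 9

Derivation:
Click 1 (4,3) count=0: revealed 8 new [(3,1) (3,2) (3,3) (3,4) (4,1) (4,2) (4,3) (4,4)] -> total=8
Click 2 (0,2) count=2: revealed 1 new [(0,2)] -> total=9
Click 3 (3,1) count=3: revealed 0 new [(none)] -> total=9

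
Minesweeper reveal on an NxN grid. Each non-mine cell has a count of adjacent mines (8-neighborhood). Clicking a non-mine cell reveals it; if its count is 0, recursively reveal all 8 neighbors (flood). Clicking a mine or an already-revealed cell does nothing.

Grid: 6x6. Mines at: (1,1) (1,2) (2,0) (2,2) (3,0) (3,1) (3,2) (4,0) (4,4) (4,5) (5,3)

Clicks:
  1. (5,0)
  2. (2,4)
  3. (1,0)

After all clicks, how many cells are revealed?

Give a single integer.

Answer: 14

Derivation:
Click 1 (5,0) count=1: revealed 1 new [(5,0)] -> total=1
Click 2 (2,4) count=0: revealed 12 new [(0,3) (0,4) (0,5) (1,3) (1,4) (1,5) (2,3) (2,4) (2,5) (3,3) (3,4) (3,5)] -> total=13
Click 3 (1,0) count=2: revealed 1 new [(1,0)] -> total=14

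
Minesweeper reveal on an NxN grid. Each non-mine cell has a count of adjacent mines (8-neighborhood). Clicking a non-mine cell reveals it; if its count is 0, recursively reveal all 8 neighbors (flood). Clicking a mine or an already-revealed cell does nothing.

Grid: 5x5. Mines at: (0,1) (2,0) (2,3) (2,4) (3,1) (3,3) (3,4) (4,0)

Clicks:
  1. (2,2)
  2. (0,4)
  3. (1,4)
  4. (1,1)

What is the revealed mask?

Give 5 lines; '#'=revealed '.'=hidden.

Click 1 (2,2) count=3: revealed 1 new [(2,2)] -> total=1
Click 2 (0,4) count=0: revealed 6 new [(0,2) (0,3) (0,4) (1,2) (1,3) (1,4)] -> total=7
Click 3 (1,4) count=2: revealed 0 new [(none)] -> total=7
Click 4 (1,1) count=2: revealed 1 new [(1,1)] -> total=8

Answer: ..###
.####
..#..
.....
.....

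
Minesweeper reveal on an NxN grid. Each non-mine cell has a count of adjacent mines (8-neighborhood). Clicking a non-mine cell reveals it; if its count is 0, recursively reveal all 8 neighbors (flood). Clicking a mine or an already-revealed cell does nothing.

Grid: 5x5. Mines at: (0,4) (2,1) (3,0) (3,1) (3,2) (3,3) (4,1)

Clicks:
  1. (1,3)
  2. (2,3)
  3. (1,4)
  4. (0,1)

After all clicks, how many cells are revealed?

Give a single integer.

Answer: 10

Derivation:
Click 1 (1,3) count=1: revealed 1 new [(1,3)] -> total=1
Click 2 (2,3) count=2: revealed 1 new [(2,3)] -> total=2
Click 3 (1,4) count=1: revealed 1 new [(1,4)] -> total=3
Click 4 (0,1) count=0: revealed 7 new [(0,0) (0,1) (0,2) (0,3) (1,0) (1,1) (1,2)] -> total=10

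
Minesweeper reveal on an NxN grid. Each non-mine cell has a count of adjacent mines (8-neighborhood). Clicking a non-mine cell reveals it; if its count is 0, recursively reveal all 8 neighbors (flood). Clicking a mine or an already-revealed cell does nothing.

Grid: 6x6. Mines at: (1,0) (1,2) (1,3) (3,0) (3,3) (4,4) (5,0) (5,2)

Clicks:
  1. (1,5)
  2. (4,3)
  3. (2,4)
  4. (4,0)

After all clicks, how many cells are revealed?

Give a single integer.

Click 1 (1,5) count=0: revealed 8 new [(0,4) (0,5) (1,4) (1,5) (2,4) (2,5) (3,4) (3,5)] -> total=8
Click 2 (4,3) count=3: revealed 1 new [(4,3)] -> total=9
Click 3 (2,4) count=2: revealed 0 new [(none)] -> total=9
Click 4 (4,0) count=2: revealed 1 new [(4,0)] -> total=10

Answer: 10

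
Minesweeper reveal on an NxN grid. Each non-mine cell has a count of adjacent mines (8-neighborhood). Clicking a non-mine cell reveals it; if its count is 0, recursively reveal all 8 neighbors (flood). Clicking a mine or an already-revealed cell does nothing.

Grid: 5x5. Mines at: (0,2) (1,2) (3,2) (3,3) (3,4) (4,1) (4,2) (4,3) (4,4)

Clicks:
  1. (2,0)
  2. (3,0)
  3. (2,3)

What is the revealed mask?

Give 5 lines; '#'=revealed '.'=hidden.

Answer: ##...
##...
##.#.
##...
.....

Derivation:
Click 1 (2,0) count=0: revealed 8 new [(0,0) (0,1) (1,0) (1,1) (2,0) (2,1) (3,0) (3,1)] -> total=8
Click 2 (3,0) count=1: revealed 0 new [(none)] -> total=8
Click 3 (2,3) count=4: revealed 1 new [(2,3)] -> total=9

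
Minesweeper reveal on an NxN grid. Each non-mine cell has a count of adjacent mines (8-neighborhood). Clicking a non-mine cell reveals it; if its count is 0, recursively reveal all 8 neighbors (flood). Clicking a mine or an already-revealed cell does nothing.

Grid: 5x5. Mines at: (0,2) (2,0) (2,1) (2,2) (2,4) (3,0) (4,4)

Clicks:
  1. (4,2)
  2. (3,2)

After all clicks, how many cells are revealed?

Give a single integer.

Answer: 6

Derivation:
Click 1 (4,2) count=0: revealed 6 new [(3,1) (3,2) (3,3) (4,1) (4,2) (4,3)] -> total=6
Click 2 (3,2) count=2: revealed 0 new [(none)] -> total=6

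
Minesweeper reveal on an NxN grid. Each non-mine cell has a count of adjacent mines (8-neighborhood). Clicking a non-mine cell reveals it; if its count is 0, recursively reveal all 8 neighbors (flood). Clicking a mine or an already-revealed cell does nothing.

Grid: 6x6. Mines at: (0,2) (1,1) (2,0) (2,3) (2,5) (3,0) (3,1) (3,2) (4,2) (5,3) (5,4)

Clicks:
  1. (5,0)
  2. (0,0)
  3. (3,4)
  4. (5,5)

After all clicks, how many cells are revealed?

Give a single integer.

Answer: 7

Derivation:
Click 1 (5,0) count=0: revealed 4 new [(4,0) (4,1) (5,0) (5,1)] -> total=4
Click 2 (0,0) count=1: revealed 1 new [(0,0)] -> total=5
Click 3 (3,4) count=2: revealed 1 new [(3,4)] -> total=6
Click 4 (5,5) count=1: revealed 1 new [(5,5)] -> total=7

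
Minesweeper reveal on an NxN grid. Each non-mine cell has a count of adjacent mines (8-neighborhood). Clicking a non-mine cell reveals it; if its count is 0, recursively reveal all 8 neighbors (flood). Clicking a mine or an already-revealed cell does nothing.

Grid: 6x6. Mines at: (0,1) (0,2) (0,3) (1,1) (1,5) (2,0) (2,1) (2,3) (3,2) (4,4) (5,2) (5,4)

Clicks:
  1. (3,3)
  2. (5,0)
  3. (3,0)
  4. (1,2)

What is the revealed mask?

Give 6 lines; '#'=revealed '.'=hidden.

Click 1 (3,3) count=3: revealed 1 new [(3,3)] -> total=1
Click 2 (5,0) count=0: revealed 6 new [(3,0) (3,1) (4,0) (4,1) (5,0) (5,1)] -> total=7
Click 3 (3,0) count=2: revealed 0 new [(none)] -> total=7
Click 4 (1,2) count=6: revealed 1 new [(1,2)] -> total=8

Answer: ......
..#...
......
##.#..
##....
##....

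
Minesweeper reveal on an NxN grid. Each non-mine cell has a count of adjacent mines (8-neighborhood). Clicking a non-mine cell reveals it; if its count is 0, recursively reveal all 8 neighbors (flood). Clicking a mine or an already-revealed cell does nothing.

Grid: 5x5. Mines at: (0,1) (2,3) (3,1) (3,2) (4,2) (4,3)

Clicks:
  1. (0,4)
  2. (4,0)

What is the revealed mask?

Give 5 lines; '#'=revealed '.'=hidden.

Answer: ..###
..###
.....
.....
#....

Derivation:
Click 1 (0,4) count=0: revealed 6 new [(0,2) (0,3) (0,4) (1,2) (1,3) (1,4)] -> total=6
Click 2 (4,0) count=1: revealed 1 new [(4,0)] -> total=7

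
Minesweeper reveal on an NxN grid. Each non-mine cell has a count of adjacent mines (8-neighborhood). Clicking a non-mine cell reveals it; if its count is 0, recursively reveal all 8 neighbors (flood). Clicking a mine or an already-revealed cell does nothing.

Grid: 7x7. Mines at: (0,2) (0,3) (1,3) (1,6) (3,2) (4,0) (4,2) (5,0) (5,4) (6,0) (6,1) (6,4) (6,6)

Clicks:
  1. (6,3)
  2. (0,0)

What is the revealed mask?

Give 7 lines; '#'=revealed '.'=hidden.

Click 1 (6,3) count=2: revealed 1 new [(6,3)] -> total=1
Click 2 (0,0) count=0: revealed 8 new [(0,0) (0,1) (1,0) (1,1) (2,0) (2,1) (3,0) (3,1)] -> total=9

Answer: ##.....
##.....
##.....
##.....
.......
.......
...#...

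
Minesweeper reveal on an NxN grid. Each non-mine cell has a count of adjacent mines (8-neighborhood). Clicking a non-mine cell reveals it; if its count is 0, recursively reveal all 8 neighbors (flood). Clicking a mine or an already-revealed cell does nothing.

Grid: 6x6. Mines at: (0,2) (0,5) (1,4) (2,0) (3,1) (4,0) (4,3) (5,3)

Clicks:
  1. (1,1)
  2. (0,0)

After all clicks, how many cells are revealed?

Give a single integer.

Click 1 (1,1) count=2: revealed 1 new [(1,1)] -> total=1
Click 2 (0,0) count=0: revealed 3 new [(0,0) (0,1) (1,0)] -> total=4

Answer: 4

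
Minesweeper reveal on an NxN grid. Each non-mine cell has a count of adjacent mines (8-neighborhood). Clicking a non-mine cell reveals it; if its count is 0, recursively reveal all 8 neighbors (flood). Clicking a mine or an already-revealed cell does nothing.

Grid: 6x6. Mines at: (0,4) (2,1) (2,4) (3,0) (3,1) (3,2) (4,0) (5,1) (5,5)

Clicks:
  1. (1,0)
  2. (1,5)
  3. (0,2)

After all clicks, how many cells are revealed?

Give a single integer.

Click 1 (1,0) count=1: revealed 1 new [(1,0)] -> total=1
Click 2 (1,5) count=2: revealed 1 new [(1,5)] -> total=2
Click 3 (0,2) count=0: revealed 7 new [(0,0) (0,1) (0,2) (0,3) (1,1) (1,2) (1,3)] -> total=9

Answer: 9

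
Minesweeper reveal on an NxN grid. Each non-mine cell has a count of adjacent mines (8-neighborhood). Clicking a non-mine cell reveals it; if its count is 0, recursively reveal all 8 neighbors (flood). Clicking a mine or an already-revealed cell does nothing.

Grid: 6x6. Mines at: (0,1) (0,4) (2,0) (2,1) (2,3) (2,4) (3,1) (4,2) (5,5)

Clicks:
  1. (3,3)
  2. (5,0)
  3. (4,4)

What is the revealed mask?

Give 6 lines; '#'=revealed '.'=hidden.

Click 1 (3,3) count=3: revealed 1 new [(3,3)] -> total=1
Click 2 (5,0) count=0: revealed 4 new [(4,0) (4,1) (5,0) (5,1)] -> total=5
Click 3 (4,4) count=1: revealed 1 new [(4,4)] -> total=6

Answer: ......
......
......
...#..
##..#.
##....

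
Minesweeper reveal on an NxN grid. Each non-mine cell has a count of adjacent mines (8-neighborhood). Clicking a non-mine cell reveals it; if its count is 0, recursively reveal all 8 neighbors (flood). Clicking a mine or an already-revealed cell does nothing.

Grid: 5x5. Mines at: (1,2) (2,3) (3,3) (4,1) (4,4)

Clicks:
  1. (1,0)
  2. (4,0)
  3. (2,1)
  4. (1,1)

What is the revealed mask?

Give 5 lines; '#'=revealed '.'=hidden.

Click 1 (1,0) count=0: revealed 8 new [(0,0) (0,1) (1,0) (1,1) (2,0) (2,1) (3,0) (3,1)] -> total=8
Click 2 (4,0) count=1: revealed 1 new [(4,0)] -> total=9
Click 3 (2,1) count=1: revealed 0 new [(none)] -> total=9
Click 4 (1,1) count=1: revealed 0 new [(none)] -> total=9

Answer: ##...
##...
##...
##...
#....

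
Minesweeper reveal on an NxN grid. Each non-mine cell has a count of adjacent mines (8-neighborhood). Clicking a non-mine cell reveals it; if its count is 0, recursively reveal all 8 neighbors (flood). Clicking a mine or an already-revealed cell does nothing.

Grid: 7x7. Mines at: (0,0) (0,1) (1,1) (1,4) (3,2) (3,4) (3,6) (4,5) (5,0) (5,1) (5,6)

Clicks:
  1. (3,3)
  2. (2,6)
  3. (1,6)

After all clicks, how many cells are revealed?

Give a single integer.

Click 1 (3,3) count=2: revealed 1 new [(3,3)] -> total=1
Click 2 (2,6) count=1: revealed 1 new [(2,6)] -> total=2
Click 3 (1,6) count=0: revealed 5 new [(0,5) (0,6) (1,5) (1,6) (2,5)] -> total=7

Answer: 7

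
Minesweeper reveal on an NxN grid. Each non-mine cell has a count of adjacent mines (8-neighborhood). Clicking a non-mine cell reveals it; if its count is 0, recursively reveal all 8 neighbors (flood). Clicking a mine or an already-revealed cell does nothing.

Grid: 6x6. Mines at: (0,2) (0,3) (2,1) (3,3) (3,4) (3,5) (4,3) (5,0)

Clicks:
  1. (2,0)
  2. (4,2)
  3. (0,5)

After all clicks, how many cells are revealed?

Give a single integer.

Answer: 8

Derivation:
Click 1 (2,0) count=1: revealed 1 new [(2,0)] -> total=1
Click 2 (4,2) count=2: revealed 1 new [(4,2)] -> total=2
Click 3 (0,5) count=0: revealed 6 new [(0,4) (0,5) (1,4) (1,5) (2,4) (2,5)] -> total=8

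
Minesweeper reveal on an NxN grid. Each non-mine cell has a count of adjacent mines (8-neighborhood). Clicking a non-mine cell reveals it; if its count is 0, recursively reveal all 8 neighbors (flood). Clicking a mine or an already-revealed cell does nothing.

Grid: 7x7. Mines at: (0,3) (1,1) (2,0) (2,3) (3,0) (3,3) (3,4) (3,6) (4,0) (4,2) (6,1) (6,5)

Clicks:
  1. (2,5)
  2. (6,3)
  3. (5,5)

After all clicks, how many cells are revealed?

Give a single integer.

Answer: 8

Derivation:
Click 1 (2,5) count=2: revealed 1 new [(2,5)] -> total=1
Click 2 (6,3) count=0: revealed 6 new [(5,2) (5,3) (5,4) (6,2) (6,3) (6,4)] -> total=7
Click 3 (5,5) count=1: revealed 1 new [(5,5)] -> total=8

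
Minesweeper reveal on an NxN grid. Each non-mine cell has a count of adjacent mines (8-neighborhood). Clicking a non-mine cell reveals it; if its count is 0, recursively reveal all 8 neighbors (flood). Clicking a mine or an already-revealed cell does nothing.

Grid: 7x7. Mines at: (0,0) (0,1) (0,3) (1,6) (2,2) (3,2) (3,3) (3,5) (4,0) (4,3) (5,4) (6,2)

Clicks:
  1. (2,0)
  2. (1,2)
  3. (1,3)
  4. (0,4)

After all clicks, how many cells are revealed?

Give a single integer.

Answer: 9

Derivation:
Click 1 (2,0) count=0: revealed 6 new [(1,0) (1,1) (2,0) (2,1) (3,0) (3,1)] -> total=6
Click 2 (1,2) count=3: revealed 1 new [(1,2)] -> total=7
Click 3 (1,3) count=2: revealed 1 new [(1,3)] -> total=8
Click 4 (0,4) count=1: revealed 1 new [(0,4)] -> total=9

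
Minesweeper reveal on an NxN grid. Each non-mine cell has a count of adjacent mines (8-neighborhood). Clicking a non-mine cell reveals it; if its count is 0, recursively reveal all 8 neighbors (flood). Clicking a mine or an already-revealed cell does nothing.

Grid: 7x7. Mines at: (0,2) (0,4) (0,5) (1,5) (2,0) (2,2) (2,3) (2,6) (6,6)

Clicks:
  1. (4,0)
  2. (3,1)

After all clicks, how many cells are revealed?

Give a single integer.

Answer: 27

Derivation:
Click 1 (4,0) count=0: revealed 27 new [(3,0) (3,1) (3,2) (3,3) (3,4) (3,5) (3,6) (4,0) (4,1) (4,2) (4,3) (4,4) (4,5) (4,6) (5,0) (5,1) (5,2) (5,3) (5,4) (5,5) (5,6) (6,0) (6,1) (6,2) (6,3) (6,4) (6,5)] -> total=27
Click 2 (3,1) count=2: revealed 0 new [(none)] -> total=27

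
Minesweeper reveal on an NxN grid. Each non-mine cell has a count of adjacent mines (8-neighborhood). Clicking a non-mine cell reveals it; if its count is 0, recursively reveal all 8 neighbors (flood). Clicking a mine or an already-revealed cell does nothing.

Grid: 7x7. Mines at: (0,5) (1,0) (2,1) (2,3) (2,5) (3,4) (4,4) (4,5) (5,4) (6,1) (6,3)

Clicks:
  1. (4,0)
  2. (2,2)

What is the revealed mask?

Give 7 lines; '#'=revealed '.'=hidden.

Click 1 (4,0) count=0: revealed 12 new [(3,0) (3,1) (3,2) (3,3) (4,0) (4,1) (4,2) (4,3) (5,0) (5,1) (5,2) (5,3)] -> total=12
Click 2 (2,2) count=2: revealed 1 new [(2,2)] -> total=13

Answer: .......
.......
..#....
####...
####...
####...
.......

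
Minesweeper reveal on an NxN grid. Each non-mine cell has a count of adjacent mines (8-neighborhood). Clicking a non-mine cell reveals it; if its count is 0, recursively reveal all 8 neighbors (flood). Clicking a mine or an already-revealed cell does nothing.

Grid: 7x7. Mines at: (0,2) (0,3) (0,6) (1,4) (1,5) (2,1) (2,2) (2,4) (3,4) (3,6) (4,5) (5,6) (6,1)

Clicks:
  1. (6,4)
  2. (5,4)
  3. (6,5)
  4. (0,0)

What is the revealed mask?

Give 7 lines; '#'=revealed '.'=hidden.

Click 1 (6,4) count=0: revealed 19 new [(3,0) (3,1) (3,2) (3,3) (4,0) (4,1) (4,2) (4,3) (4,4) (5,0) (5,1) (5,2) (5,3) (5,4) (5,5) (6,2) (6,3) (6,4) (6,5)] -> total=19
Click 2 (5,4) count=1: revealed 0 new [(none)] -> total=19
Click 3 (6,5) count=1: revealed 0 new [(none)] -> total=19
Click 4 (0,0) count=0: revealed 4 new [(0,0) (0,1) (1,0) (1,1)] -> total=23

Answer: ##.....
##.....
.......
####...
#####..
######.
..####.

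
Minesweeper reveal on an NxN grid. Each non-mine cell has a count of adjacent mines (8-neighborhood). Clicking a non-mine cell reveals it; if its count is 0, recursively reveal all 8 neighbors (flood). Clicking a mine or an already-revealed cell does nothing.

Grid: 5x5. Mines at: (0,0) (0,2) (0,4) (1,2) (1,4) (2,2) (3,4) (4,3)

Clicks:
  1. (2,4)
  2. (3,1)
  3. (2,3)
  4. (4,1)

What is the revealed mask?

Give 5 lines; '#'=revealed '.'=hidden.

Click 1 (2,4) count=2: revealed 1 new [(2,4)] -> total=1
Click 2 (3,1) count=1: revealed 1 new [(3,1)] -> total=2
Click 3 (2,3) count=4: revealed 1 new [(2,3)] -> total=3
Click 4 (4,1) count=0: revealed 9 new [(1,0) (1,1) (2,0) (2,1) (3,0) (3,2) (4,0) (4,1) (4,2)] -> total=12

Answer: .....
##...
##.##
###..
###..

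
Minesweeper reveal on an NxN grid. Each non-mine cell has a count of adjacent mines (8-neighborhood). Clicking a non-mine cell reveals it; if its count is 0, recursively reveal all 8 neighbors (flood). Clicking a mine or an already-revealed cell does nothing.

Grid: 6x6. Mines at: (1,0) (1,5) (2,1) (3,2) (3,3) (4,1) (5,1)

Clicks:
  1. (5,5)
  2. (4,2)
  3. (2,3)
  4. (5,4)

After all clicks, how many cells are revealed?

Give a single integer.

Answer: 13

Derivation:
Click 1 (5,5) count=0: revealed 12 new [(2,4) (2,5) (3,4) (3,5) (4,2) (4,3) (4,4) (4,5) (5,2) (5,3) (5,4) (5,5)] -> total=12
Click 2 (4,2) count=4: revealed 0 new [(none)] -> total=12
Click 3 (2,3) count=2: revealed 1 new [(2,3)] -> total=13
Click 4 (5,4) count=0: revealed 0 new [(none)] -> total=13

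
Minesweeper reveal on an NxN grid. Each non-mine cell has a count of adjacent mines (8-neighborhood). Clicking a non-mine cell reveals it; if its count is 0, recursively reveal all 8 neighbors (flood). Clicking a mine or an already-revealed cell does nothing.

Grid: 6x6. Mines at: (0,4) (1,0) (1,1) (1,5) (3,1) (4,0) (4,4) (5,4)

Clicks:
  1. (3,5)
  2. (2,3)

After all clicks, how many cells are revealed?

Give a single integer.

Answer: 10

Derivation:
Click 1 (3,5) count=1: revealed 1 new [(3,5)] -> total=1
Click 2 (2,3) count=0: revealed 9 new [(1,2) (1,3) (1,4) (2,2) (2,3) (2,4) (3,2) (3,3) (3,4)] -> total=10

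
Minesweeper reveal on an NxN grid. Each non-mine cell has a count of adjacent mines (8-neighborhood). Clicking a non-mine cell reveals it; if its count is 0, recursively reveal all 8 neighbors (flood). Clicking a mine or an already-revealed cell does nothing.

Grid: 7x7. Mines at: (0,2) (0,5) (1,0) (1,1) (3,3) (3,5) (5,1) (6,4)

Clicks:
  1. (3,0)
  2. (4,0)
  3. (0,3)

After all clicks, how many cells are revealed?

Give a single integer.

Click 1 (3,0) count=0: revealed 9 new [(2,0) (2,1) (2,2) (3,0) (3,1) (3,2) (4,0) (4,1) (4,2)] -> total=9
Click 2 (4,0) count=1: revealed 0 new [(none)] -> total=9
Click 3 (0,3) count=1: revealed 1 new [(0,3)] -> total=10

Answer: 10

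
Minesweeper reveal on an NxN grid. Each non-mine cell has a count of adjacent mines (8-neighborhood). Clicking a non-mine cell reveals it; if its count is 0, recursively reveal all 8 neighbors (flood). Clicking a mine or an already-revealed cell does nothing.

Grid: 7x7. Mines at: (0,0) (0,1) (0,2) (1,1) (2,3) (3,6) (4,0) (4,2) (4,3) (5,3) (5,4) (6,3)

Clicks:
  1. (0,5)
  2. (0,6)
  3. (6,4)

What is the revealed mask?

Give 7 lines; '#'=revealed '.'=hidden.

Answer: ...####
...####
....###
.......
.......
.......
....#..

Derivation:
Click 1 (0,5) count=0: revealed 11 new [(0,3) (0,4) (0,5) (0,6) (1,3) (1,4) (1,5) (1,6) (2,4) (2,5) (2,6)] -> total=11
Click 2 (0,6) count=0: revealed 0 new [(none)] -> total=11
Click 3 (6,4) count=3: revealed 1 new [(6,4)] -> total=12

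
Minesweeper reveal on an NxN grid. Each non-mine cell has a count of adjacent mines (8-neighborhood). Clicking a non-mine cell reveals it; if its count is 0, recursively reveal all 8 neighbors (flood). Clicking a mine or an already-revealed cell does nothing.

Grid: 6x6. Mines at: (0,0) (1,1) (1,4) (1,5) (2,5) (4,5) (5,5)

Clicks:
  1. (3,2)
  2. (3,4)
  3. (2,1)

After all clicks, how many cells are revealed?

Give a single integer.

Click 1 (3,2) count=0: revealed 20 new [(2,0) (2,1) (2,2) (2,3) (2,4) (3,0) (3,1) (3,2) (3,3) (3,4) (4,0) (4,1) (4,2) (4,3) (4,4) (5,0) (5,1) (5,2) (5,3) (5,4)] -> total=20
Click 2 (3,4) count=2: revealed 0 new [(none)] -> total=20
Click 3 (2,1) count=1: revealed 0 new [(none)] -> total=20

Answer: 20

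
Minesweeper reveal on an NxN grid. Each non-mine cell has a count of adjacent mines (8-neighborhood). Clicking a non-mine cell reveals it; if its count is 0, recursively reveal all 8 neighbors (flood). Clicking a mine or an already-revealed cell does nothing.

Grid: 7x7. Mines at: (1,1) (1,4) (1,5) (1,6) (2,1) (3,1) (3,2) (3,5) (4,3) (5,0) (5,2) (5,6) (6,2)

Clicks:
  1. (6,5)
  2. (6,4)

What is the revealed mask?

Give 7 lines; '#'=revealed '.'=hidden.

Answer: .......
.......
.......
.......
.......
...###.
...###.

Derivation:
Click 1 (6,5) count=1: revealed 1 new [(6,5)] -> total=1
Click 2 (6,4) count=0: revealed 5 new [(5,3) (5,4) (5,5) (6,3) (6,4)] -> total=6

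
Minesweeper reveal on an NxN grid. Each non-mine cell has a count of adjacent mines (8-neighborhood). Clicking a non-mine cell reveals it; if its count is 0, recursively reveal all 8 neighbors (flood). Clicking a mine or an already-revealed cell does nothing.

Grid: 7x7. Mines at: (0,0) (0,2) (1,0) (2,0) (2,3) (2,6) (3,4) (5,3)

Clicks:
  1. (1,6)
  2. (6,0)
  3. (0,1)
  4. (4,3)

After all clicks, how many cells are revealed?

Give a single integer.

Answer: 15

Derivation:
Click 1 (1,6) count=1: revealed 1 new [(1,6)] -> total=1
Click 2 (6,0) count=0: revealed 12 new [(3,0) (3,1) (3,2) (4,0) (4,1) (4,2) (5,0) (5,1) (5,2) (6,0) (6,1) (6,2)] -> total=13
Click 3 (0,1) count=3: revealed 1 new [(0,1)] -> total=14
Click 4 (4,3) count=2: revealed 1 new [(4,3)] -> total=15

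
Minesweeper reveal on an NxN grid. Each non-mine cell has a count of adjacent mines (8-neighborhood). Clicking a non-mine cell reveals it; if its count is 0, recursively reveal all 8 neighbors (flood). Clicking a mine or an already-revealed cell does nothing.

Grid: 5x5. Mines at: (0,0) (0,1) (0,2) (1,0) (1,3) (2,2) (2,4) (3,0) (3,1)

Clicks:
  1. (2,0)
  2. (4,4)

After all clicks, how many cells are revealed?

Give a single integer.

Click 1 (2,0) count=3: revealed 1 new [(2,0)] -> total=1
Click 2 (4,4) count=0: revealed 6 new [(3,2) (3,3) (3,4) (4,2) (4,3) (4,4)] -> total=7

Answer: 7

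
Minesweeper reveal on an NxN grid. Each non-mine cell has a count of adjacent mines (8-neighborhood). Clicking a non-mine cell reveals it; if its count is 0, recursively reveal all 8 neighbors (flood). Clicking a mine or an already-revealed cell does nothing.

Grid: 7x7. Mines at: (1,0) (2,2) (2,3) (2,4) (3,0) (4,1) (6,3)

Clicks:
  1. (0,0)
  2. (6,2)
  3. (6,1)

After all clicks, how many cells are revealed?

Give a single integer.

Answer: 7

Derivation:
Click 1 (0,0) count=1: revealed 1 new [(0,0)] -> total=1
Click 2 (6,2) count=1: revealed 1 new [(6,2)] -> total=2
Click 3 (6,1) count=0: revealed 5 new [(5,0) (5,1) (5,2) (6,0) (6,1)] -> total=7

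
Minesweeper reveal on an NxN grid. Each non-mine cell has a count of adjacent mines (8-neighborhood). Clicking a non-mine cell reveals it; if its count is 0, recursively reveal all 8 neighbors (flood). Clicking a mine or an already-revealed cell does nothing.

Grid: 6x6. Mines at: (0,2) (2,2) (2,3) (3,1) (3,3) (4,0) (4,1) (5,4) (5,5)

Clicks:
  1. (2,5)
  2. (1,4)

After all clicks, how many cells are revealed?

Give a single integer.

Answer: 12

Derivation:
Click 1 (2,5) count=0: revealed 12 new [(0,3) (0,4) (0,5) (1,3) (1,4) (1,5) (2,4) (2,5) (3,4) (3,5) (4,4) (4,5)] -> total=12
Click 2 (1,4) count=1: revealed 0 new [(none)] -> total=12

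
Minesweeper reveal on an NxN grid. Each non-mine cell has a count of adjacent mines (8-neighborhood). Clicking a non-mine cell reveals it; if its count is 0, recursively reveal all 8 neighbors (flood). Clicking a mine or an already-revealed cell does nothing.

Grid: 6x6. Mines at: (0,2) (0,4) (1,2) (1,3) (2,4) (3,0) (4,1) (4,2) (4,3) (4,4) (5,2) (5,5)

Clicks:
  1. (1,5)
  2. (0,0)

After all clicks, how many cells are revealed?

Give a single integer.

Click 1 (1,5) count=2: revealed 1 new [(1,5)] -> total=1
Click 2 (0,0) count=0: revealed 6 new [(0,0) (0,1) (1,0) (1,1) (2,0) (2,1)] -> total=7

Answer: 7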